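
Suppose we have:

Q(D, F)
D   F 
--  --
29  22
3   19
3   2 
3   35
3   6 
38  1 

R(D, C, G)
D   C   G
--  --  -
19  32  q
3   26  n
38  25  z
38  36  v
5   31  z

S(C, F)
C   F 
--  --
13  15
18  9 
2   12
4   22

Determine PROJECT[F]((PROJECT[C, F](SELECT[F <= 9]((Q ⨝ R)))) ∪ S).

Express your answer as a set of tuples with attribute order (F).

{1, 12, 15, 2, 22, 6, 9}

Natural join on D: {(3, 19, 26, n), (3, 2, 26, n), (3, 35, 26, n), (3, 6, 26, n), (38, 1, 25, z), (38, 1, 36, v)}
Filtering on F <= 9 leaves {(3, 2, 26, n), (3, 6, 26, n), (38, 1, 25, z), (38, 1, 36, v)}.
π[C, F]: project onto (C, F) → {(25, 1), (26, 2), (26, 6), (36, 1)}
Taking the union: {(13, 15), (18, 9), (2, 12), (25, 1), (26, 2), (26, 6), (36, 1), (4, 22)}
π[F]: project onto (F) (1 duplicate(s) eliminated) → {1, 12, 15, 2, 22, 6, 9}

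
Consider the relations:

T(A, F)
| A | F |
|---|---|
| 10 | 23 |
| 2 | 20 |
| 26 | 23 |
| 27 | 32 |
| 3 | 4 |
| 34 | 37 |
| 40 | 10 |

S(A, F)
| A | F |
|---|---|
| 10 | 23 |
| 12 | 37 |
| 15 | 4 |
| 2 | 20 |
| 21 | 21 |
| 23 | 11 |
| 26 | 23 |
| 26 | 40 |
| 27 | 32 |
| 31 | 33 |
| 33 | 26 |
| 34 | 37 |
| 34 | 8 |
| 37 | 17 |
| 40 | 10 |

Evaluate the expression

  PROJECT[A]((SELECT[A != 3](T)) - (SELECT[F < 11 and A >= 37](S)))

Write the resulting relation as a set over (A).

{10, 2, 26, 27, 34}

Filtering on A != 3 leaves {(10, 23), (2, 20), (26, 23), (27, 32), (34, 37), (40, 10)}.
Filtering on F < 11 and A >= 37 leaves {(40, 10)}.
Taking the difference: {(10, 23), (2, 20), (26, 23), (27, 32), (34, 37)}
Keep only column(s) A: {10, 2, 26, 27, 34}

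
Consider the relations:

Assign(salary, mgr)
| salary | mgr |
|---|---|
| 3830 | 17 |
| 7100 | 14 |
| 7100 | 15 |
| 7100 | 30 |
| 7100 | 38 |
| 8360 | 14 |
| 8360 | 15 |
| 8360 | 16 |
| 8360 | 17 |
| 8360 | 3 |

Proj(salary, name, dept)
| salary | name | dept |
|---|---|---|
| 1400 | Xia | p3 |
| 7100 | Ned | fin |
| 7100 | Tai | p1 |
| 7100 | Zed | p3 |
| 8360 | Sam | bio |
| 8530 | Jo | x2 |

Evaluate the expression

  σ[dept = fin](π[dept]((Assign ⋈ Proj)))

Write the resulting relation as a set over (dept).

Assign ⋈ Proj (natural join on salary): {(7100, 14, Ned, fin), (7100, 14, Tai, p1), (7100, 14, Zed, p3), (7100, 15, Ned, fin), (7100, 15, Tai, p1), (7100, 15, Zed, p3), (7100, 30, Ned, fin), (7100, 30, Tai, p1), (7100, 30, Zed, p3), (7100, 38, Ned, fin), (7100, 38, Tai, p1), (7100, 38, Zed, p3), (8360, 14, Sam, bio), (8360, 15, Sam, bio), (8360, 16, Sam, bio), (8360, 17, Sam, bio), (8360, 3, Sam, bio)}
π_{dept} gives {bio, fin, p1, p3} (13 duplicate(s) eliminated).
Apply σ_{dept = fin}; surviving tuples: {fin}

{fin}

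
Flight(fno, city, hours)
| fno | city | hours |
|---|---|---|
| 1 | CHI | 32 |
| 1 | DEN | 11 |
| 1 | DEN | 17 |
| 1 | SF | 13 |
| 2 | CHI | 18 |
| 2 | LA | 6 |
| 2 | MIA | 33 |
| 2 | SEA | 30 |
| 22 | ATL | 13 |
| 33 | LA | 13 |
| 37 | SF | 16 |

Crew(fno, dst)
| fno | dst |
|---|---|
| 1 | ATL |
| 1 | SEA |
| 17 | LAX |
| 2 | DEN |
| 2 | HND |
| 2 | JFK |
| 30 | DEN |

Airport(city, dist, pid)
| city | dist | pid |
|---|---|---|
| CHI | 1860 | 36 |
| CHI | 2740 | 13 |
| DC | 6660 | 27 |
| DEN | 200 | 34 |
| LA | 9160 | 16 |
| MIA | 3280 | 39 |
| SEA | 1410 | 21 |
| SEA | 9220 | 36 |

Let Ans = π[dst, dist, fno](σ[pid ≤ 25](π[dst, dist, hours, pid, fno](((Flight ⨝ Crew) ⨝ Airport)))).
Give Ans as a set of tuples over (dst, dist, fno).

Flight ⋈ Crew (natural join on fno): {(1, CHI, 32, ATL), (1, CHI, 32, SEA), (1, DEN, 11, ATL), (1, DEN, 11, SEA), (1, DEN, 17, ATL), (1, DEN, 17, SEA), (1, SF, 13, ATL), (1, SF, 13, SEA), (2, CHI, 18, DEN), (2, CHI, 18, HND), (2, CHI, 18, JFK), (2, LA, 6, DEN), (2, LA, 6, HND), (2, LA, 6, JFK), (2, MIA, 33, DEN), (2, MIA, 33, HND), (2, MIA, 33, JFK), (2, SEA, 30, DEN), (2, SEA, 30, HND), (2, SEA, 30, JFK)}
(Flight ⨝ Crew) ⋈ Airport (natural join on city): {(1, CHI, 32, ATL, 1860, 36), (1, CHI, 32, ATL, 2740, 13), (1, CHI, 32, SEA, 1860, 36), (1, CHI, 32, SEA, 2740, 13), (1, DEN, 11, ATL, 200, 34), (1, DEN, 11, SEA, 200, 34), (1, DEN, 17, ATL, 200, 34), (1, DEN, 17, SEA, 200, 34), (2, CHI, 18, DEN, 1860, 36), (2, CHI, 18, DEN, 2740, 13), (2, CHI, 18, HND, 1860, 36), (2, CHI, 18, HND, 2740, 13), (2, CHI, 18, JFK, 1860, 36), (2, CHI, 18, JFK, 2740, 13), (2, LA, 6, DEN, 9160, 16), (2, LA, 6, HND, 9160, 16), (2, LA, 6, JFK, 9160, 16), (2, MIA, 33, DEN, 3280, 39), (2, MIA, 33, HND, 3280, 39), (2, MIA, 33, JFK, 3280, 39), (2, SEA, 30, DEN, 1410, 21), (2, SEA, 30, DEN, 9220, 36), (2, SEA, 30, HND, 1410, 21), (2, SEA, 30, HND, 9220, 36), (2, SEA, 30, JFK, 1410, 21), (2, SEA, 30, JFK, 9220, 36)}
π_{dst, dist, hours, pid, fno} gives {(ATL, 1860, 32, 36, 1), (ATL, 200, 11, 34, 1), (ATL, 200, 17, 34, 1), (ATL, 2740, 32, 13, 1), (DEN, 1410, 30, 21, 2), (DEN, 1860, 18, 36, 2), (DEN, 2740, 18, 13, 2), (DEN, 3280, 33, 39, 2), (DEN, 9160, 6, 16, 2), (DEN, 9220, 30, 36, 2), (HND, 1410, 30, 21, 2), (HND, 1860, 18, 36, 2), (HND, 2740, 18, 13, 2), (HND, 3280, 33, 39, 2), (HND, 9160, 6, 16, 2), (HND, 9220, 30, 36, 2), (JFK, 1410, 30, 21, 2), (JFK, 1860, 18, 36, 2), (JFK, 2740, 18, 13, 2), (JFK, 3280, 33, 39, 2), (JFK, 9160, 6, 16, 2), (JFK, 9220, 30, 36, 2), (SEA, 1860, 32, 36, 1), (SEA, 200, 11, 34, 1), (SEA, 200, 17, 34, 1), (SEA, 2740, 32, 13, 1)}.
Apply σ_{pid ≤ 25}; surviving tuples: {(ATL, 2740, 32, 13, 1), (DEN, 1410, 30, 21, 2), (DEN, 2740, 18, 13, 2), (DEN, 9160, 6, 16, 2), (HND, 1410, 30, 21, 2), (HND, 2740, 18, 13, 2), (HND, 9160, 6, 16, 2), (JFK, 1410, 30, 21, 2), (JFK, 2740, 18, 13, 2), (JFK, 9160, 6, 16, 2), (SEA, 2740, 32, 13, 1)}
π_{dst, dist, fno} gives {(ATL, 2740, 1), (DEN, 1410, 2), (DEN, 2740, 2), (DEN, 9160, 2), (HND, 1410, 2), (HND, 2740, 2), (HND, 9160, 2), (JFK, 1410, 2), (JFK, 2740, 2), (JFK, 9160, 2), (SEA, 2740, 1)}.

{(ATL, 2740, 1), (DEN, 1410, 2), (DEN, 2740, 2), (DEN, 9160, 2), (HND, 1410, 2), (HND, 2740, 2), (HND, 9160, 2), (JFK, 1410, 2), (JFK, 2740, 2), (JFK, 9160, 2), (SEA, 2740, 1)}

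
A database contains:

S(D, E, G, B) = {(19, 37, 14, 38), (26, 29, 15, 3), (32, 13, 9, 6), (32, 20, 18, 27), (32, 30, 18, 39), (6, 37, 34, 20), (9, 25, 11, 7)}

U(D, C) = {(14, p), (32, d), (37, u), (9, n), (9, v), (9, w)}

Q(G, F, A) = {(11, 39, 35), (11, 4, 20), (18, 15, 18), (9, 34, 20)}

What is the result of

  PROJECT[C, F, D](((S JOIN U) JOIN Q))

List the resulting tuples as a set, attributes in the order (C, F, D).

{(d, 15, 32), (d, 34, 32), (n, 39, 9), (n, 4, 9), (v, 39, 9), (v, 4, 9), (w, 39, 9), (w, 4, 9)}

S ⋈ U (natural join on D): {(32, 13, 9, 6, d), (32, 20, 18, 27, d), (32, 30, 18, 39, d), (9, 25, 11, 7, n), (9, 25, 11, 7, v), (9, 25, 11, 7, w)}
(S JOIN U) ⋈ Q (natural join on G): {(32, 13, 9, 6, d, 34, 20), (32, 20, 18, 27, d, 15, 18), (32, 30, 18, 39, d, 15, 18), (9, 25, 11, 7, n, 39, 35), (9, 25, 11, 7, n, 4, 20), (9, 25, 11, 7, v, 39, 35), (9, 25, 11, 7, v, 4, 20), (9, 25, 11, 7, w, 39, 35), (9, 25, 11, 7, w, 4, 20)}
π[C, F, D]: project onto (C, F, D) (1 duplicate(s) eliminated) → {(d, 15, 32), (d, 34, 32), (n, 39, 9), (n, 4, 9), (v, 39, 9), (v, 4, 9), (w, 39, 9), (w, 4, 9)}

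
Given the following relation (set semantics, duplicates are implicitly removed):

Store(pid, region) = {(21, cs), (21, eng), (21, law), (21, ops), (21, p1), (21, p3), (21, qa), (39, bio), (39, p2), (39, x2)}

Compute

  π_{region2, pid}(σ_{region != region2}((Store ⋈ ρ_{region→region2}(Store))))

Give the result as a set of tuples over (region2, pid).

ρ[region→region2]: schema becomes (pid, region2); tuples unchanged.
Natural join on pid: {(21, cs, cs), (21, cs, eng), (21, cs, law), (21, cs, ops), (21, cs, p1), (21, cs, p3), (21, cs, qa), (21, eng, cs), (21, eng, eng), (21, eng, law), (21, eng, ops), (21, eng, p1), (21, eng, p3), (21, eng, qa), (21, law, cs), (21, law, eng), (21, law, law), (21, law, ops), (21, law, p1), (21, law, p3), (21, law, qa), (21, ops, cs), (21, ops, eng), (21, ops, law), (21, ops, ops), (21, ops, p1), (21, ops, p3), (21, ops, qa), (21, p1, cs), (21, p1, eng), (21, p1, law), (21, p1, ops), (21, p1, p1), (21, p1, p3), (21, p1, qa), (21, p3, cs), (21, p3, eng), (21, p3, law), (21, p3, ops), (21, p3, p1), (21, p3, p3), (21, p3, qa), (21, qa, cs), (21, qa, eng), (21, qa, law), (21, qa, ops), (21, qa, p1), (21, qa, p3), (21, qa, qa), (39, bio, bio), (39, bio, p2), (39, bio, x2), (39, p2, bio), (39, p2, p2), (39, p2, x2), (39, x2, bio), (39, x2, p2), (39, x2, x2)}
Selection region != region2: {(21, cs, eng), (21, cs, law), (21, cs, ops), (21, cs, p1), (21, cs, p3), (21, cs, qa), (21, eng, cs), (21, eng, law), (21, eng, ops), (21, eng, p1), (21, eng, p3), (21, eng, qa), (21, law, cs), (21, law, eng), (21, law, ops), (21, law, p1), (21, law, p3), (21, law, qa), (21, ops, cs), (21, ops, eng), (21, ops, law), (21, ops, p1), (21, ops, p3), (21, ops, qa), (21, p1, cs), (21, p1, eng), (21, p1, law), (21, p1, ops), (21, p1, p3), (21, p1, qa), (21, p3, cs), (21, p3, eng), (21, p3, law), (21, p3, ops), (21, p3, p1), (21, p3, qa), (21, qa, cs), (21, qa, eng), (21, qa, law), (21, qa, ops), (21, qa, p1), (21, qa, p3), (39, bio, p2), (39, bio, x2), (39, p2, bio), (39, p2, x2), (39, x2, bio), (39, x2, p2)}
Keep only column(s) region2, pid (38 duplicate(s) eliminated): {(bio, 39), (cs, 21), (eng, 21), (law, 21), (ops, 21), (p1, 21), (p2, 39), (p3, 21), (qa, 21), (x2, 39)}

{(bio, 39), (cs, 21), (eng, 21), (law, 21), (ops, 21), (p1, 21), (p2, 39), (p3, 21), (qa, 21), (x2, 39)}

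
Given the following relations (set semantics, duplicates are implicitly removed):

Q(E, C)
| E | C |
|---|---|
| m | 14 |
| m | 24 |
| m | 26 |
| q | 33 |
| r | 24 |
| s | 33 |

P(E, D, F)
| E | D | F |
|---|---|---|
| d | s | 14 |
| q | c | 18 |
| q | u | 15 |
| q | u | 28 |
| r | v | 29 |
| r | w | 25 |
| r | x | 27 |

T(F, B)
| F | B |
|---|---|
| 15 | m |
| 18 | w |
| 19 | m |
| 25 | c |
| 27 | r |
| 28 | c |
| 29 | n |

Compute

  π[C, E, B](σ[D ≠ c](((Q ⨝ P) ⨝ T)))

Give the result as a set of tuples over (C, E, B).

{(24, r, c), (24, r, n), (24, r, r), (33, q, c), (33, q, m)}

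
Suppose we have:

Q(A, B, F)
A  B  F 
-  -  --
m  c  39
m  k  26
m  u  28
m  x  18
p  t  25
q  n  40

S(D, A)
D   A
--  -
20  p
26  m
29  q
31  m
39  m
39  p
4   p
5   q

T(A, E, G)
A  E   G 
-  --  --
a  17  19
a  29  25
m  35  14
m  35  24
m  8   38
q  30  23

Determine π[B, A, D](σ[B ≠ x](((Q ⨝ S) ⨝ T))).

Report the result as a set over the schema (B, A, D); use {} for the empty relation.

Q ⋈ S (natural join on A): {(m, c, 39, 26), (m, c, 39, 31), (m, c, 39, 39), (m, k, 26, 26), (m, k, 26, 31), (m, k, 26, 39), (m, u, 28, 26), (m, u, 28, 31), (m, u, 28, 39), (m, x, 18, 26), (m, x, 18, 31), (m, x, 18, 39), (p, t, 25, 20), (p, t, 25, 39), (p, t, 25, 4), (q, n, 40, 29), (q, n, 40, 5)}
(Q ⨝ S) ⋈ T (natural join on A): {(m, c, 39, 26, 35, 14), (m, c, 39, 26, 35, 24), (m, c, 39, 26, 8, 38), (m, c, 39, 31, 35, 14), (m, c, 39, 31, 35, 24), (m, c, 39, 31, 8, 38), (m, c, 39, 39, 35, 14), (m, c, 39, 39, 35, 24), (m, c, 39, 39, 8, 38), (m, k, 26, 26, 35, 14), (m, k, 26, 26, 35, 24), (m, k, 26, 26, 8, 38), (m, k, 26, 31, 35, 14), (m, k, 26, 31, 35, 24), (m, k, 26, 31, 8, 38), (m, k, 26, 39, 35, 14), (m, k, 26, 39, 35, 24), (m, k, 26, 39, 8, 38), (m, u, 28, 26, 35, 14), (m, u, 28, 26, 35, 24), (m, u, 28, 26, 8, 38), (m, u, 28, 31, 35, 14), (m, u, 28, 31, 35, 24), (m, u, 28, 31, 8, 38), (m, u, 28, 39, 35, 14), (m, u, 28, 39, 35, 24), (m, u, 28, 39, 8, 38), (m, x, 18, 26, 35, 14), (m, x, 18, 26, 35, 24), (m, x, 18, 26, 8, 38), (m, x, 18, 31, 35, 14), (m, x, 18, 31, 35, 24), (m, x, 18, 31, 8, 38), (m, x, 18, 39, 35, 14), (m, x, 18, 39, 35, 24), (m, x, 18, 39, 8, 38), (q, n, 40, 29, 30, 23), (q, n, 40, 5, 30, 23)}
σ[B ≠ x]: keep tuples satisfying B ≠ x → {(m, c, 39, 26, 35, 14), (m, c, 39, 26, 35, 24), (m, c, 39, 26, 8, 38), (m, c, 39, 31, 35, 14), (m, c, 39, 31, 35, 24), (m, c, 39, 31, 8, 38), (m, c, 39, 39, 35, 14), (m, c, 39, 39, 35, 24), (m, c, 39, 39, 8, 38), (m, k, 26, 26, 35, 14), (m, k, 26, 26, 35, 24), (m, k, 26, 26, 8, 38), (m, k, 26, 31, 35, 14), (m, k, 26, 31, 35, 24), (m, k, 26, 31, 8, 38), (m, k, 26, 39, 35, 14), (m, k, 26, 39, 35, 24), (m, k, 26, 39, 8, 38), (m, u, 28, 26, 35, 14), (m, u, 28, 26, 35, 24), (m, u, 28, 26, 8, 38), (m, u, 28, 31, 35, 14), (m, u, 28, 31, 35, 24), (m, u, 28, 31, 8, 38), (m, u, 28, 39, 35, 14), (m, u, 28, 39, 35, 24), (m, u, 28, 39, 8, 38), (q, n, 40, 29, 30, 23), (q, n, 40, 5, 30, 23)}
Projecting to B, A, D (18 duplicate(s) eliminated): {(c, m, 26), (c, m, 31), (c, m, 39), (k, m, 26), (k, m, 31), (k, m, 39), (n, q, 29), (n, q, 5), (u, m, 26), (u, m, 31), (u, m, 39)}

{(c, m, 26), (c, m, 31), (c, m, 39), (k, m, 26), (k, m, 31), (k, m, 39), (n, q, 29), (n, q, 5), (u, m, 26), (u, m, 31), (u, m, 39)}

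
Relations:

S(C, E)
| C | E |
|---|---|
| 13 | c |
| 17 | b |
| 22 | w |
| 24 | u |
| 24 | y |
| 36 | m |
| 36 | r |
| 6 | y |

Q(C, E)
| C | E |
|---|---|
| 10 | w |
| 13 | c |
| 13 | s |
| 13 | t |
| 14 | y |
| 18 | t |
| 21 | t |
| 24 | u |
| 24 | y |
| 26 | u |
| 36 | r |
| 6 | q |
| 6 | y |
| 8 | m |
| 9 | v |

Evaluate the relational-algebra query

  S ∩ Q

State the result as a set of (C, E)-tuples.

{(13, c), (24, u), (24, y), (36, r), (6, y)}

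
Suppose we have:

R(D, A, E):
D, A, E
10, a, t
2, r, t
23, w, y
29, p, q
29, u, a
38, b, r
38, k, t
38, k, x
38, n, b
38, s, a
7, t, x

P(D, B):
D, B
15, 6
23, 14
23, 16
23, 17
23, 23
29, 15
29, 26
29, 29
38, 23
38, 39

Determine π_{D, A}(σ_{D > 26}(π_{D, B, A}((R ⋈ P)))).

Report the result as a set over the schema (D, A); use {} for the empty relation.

{(29, p), (29, u), (38, b), (38, k), (38, n), (38, s)}

Joining R and P on D yields {(23, w, y, 14), (23, w, y, 16), (23, w, y, 17), (23, w, y, 23), (29, p, q, 15), (29, p, q, 26), (29, p, q, 29), (29, u, a, 15), (29, u, a, 26), (29, u, a, 29), (38, b, r, 23), (38, b, r, 39), (38, k, t, 23), (38, k, t, 39), (38, k, x, 23), (38, k, x, 39), (38, n, b, 23), (38, n, b, 39), (38, s, a, 23), (38, s, a, 39)}.
π_{D, B, A} gives {(23, 14, w), (23, 16, w), (23, 17, w), (23, 23, w), (29, 15, p), (29, 15, u), (29, 26, p), (29, 26, u), (29, 29, p), (29, 29, u), (38, 23, b), (38, 23, k), (38, 23, n), (38, 23, s), (38, 39, b), (38, 39, k), (38, 39, n), (38, 39, s)} (2 duplicate(s) eliminated).
σ[D > 26]: keep tuples satisfying D > 26 → {(29, 15, p), (29, 15, u), (29, 26, p), (29, 26, u), (29, 29, p), (29, 29, u), (38, 23, b), (38, 23, k), (38, 23, n), (38, 23, s), (38, 39, b), (38, 39, k), (38, 39, n), (38, 39, s)}
π_{D, A} gives {(29, p), (29, u), (38, b), (38, k), (38, n), (38, s)} (8 duplicate(s) eliminated).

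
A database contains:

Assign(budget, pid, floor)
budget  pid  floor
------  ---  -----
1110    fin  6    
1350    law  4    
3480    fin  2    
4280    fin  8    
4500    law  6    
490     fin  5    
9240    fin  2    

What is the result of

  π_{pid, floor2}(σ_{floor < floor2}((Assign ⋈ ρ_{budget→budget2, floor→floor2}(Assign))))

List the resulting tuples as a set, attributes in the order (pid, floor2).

ρ[budget→budget2, floor→floor2]: schema becomes (budget2, pid, floor2); tuples unchanged.
Assign ⋈ ρ_{budget→budget2, floor→floor2}(Assign) (natural join on pid): {(1110, fin, 6, 1110, 6), (1110, fin, 6, 3480, 2), (1110, fin, 6, 4280, 8), (1110, fin, 6, 490, 5), (1110, fin, 6, 9240, 2), (1350, law, 4, 1350, 4), (1350, law, 4, 4500, 6), (3480, fin, 2, 1110, 6), (3480, fin, 2, 3480, 2), (3480, fin, 2, 4280, 8), (3480, fin, 2, 490, 5), (3480, fin, 2, 9240, 2), (4280, fin, 8, 1110, 6), (4280, fin, 8, 3480, 2), (4280, fin, 8, 4280, 8), (4280, fin, 8, 490, 5), (4280, fin, 8, 9240, 2), (4500, law, 6, 1350, 4), (4500, law, 6, 4500, 6), (490, fin, 5, 1110, 6), (490, fin, 5, 3480, 2), (490, fin, 5, 4280, 8), (490, fin, 5, 490, 5), (490, fin, 5, 9240, 2), (9240, fin, 2, 1110, 6), (9240, fin, 2, 3480, 2), (9240, fin, 2, 4280, 8), (9240, fin, 2, 490, 5), (9240, fin, 2, 9240, 2)}
Selection floor < floor2: {(1110, fin, 6, 4280, 8), (1350, law, 4, 4500, 6), (3480, fin, 2, 1110, 6), (3480, fin, 2, 4280, 8), (3480, fin, 2, 490, 5), (490, fin, 5, 1110, 6), (490, fin, 5, 4280, 8), (9240, fin, 2, 1110, 6), (9240, fin, 2, 4280, 8), (9240, fin, 2, 490, 5)}
π[pid, floor2]: project onto (pid, floor2) (6 duplicate(s) eliminated) → {(fin, 5), (fin, 6), (fin, 8), (law, 6)}

{(fin, 5), (fin, 6), (fin, 8), (law, 6)}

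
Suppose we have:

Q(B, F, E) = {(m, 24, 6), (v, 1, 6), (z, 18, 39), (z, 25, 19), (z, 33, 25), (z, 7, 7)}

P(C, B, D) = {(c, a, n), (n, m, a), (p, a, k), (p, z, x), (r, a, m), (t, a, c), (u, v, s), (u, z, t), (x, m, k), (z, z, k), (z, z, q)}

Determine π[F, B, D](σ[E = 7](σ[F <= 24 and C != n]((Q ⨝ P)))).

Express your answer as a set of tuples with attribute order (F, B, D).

{(7, z, k), (7, z, q), (7, z, t), (7, z, x)}

Natural join on B: {(m, 24, 6, n, a), (m, 24, 6, x, k), (v, 1, 6, u, s), (z, 18, 39, p, x), (z, 18, 39, u, t), (z, 18, 39, z, k), (z, 18, 39, z, q), (z, 25, 19, p, x), (z, 25, 19, u, t), (z, 25, 19, z, k), (z, 25, 19, z, q), (z, 33, 25, p, x), (z, 33, 25, u, t), (z, 33, 25, z, k), (z, 33, 25, z, q), (z, 7, 7, p, x), (z, 7, 7, u, t), (z, 7, 7, z, k), (z, 7, 7, z, q)}
σ[F <= 24 and C != n]: keep tuples satisfying F <= 24 and C != n → {(m, 24, 6, x, k), (v, 1, 6, u, s), (z, 18, 39, p, x), (z, 18, 39, u, t), (z, 18, 39, z, k), (z, 18, 39, z, q), (z, 7, 7, p, x), (z, 7, 7, u, t), (z, 7, 7, z, k), (z, 7, 7, z, q)}
σ[E = 7]: keep tuples satisfying E = 7 → {(z, 7, 7, p, x), (z, 7, 7, u, t), (z, 7, 7, z, k), (z, 7, 7, z, q)}
Keep only column(s) F, B, D: {(7, z, k), (7, z, q), (7, z, t), (7, z, x)}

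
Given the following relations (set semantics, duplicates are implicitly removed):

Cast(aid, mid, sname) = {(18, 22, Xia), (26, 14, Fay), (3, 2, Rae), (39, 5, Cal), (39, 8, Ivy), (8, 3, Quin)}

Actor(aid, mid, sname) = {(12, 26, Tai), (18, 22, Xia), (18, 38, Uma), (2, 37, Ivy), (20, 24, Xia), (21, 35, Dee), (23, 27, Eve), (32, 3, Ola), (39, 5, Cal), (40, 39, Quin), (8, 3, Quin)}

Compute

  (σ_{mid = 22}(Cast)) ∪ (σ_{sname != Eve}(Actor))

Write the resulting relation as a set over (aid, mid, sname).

{(12, 26, Tai), (18, 22, Xia), (18, 38, Uma), (2, 37, Ivy), (20, 24, Xia), (21, 35, Dee), (32, 3, Ola), (39, 5, Cal), (40, 39, Quin), (8, 3, Quin)}

Selection mid = 22: {(18, 22, Xia)}
Selection sname != Eve: {(12, 26, Tai), (18, 22, Xia), (18, 38, Uma), (2, 37, Ivy), (20, 24, Xia), (21, 35, Dee), (32, 3, Ola), (39, 5, Cal), (40, 39, Quin), (8, 3, Quin)}
Taking the union: {(12, 26, Tai), (18, 22, Xia), (18, 38, Uma), (2, 37, Ivy), (20, 24, Xia), (21, 35, Dee), (32, 3, Ola), (39, 5, Cal), (40, 39, Quin), (8, 3, Quin)}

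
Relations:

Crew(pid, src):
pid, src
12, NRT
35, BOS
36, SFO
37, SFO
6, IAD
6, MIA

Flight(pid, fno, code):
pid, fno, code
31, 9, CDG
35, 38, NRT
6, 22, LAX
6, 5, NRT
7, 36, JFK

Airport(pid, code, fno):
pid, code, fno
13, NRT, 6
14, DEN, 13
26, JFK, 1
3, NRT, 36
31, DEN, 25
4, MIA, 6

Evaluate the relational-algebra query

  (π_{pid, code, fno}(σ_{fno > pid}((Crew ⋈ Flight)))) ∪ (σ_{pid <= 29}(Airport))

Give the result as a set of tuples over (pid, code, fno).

{(13, NRT, 6), (14, DEN, 13), (26, JFK, 1), (3, NRT, 36), (35, NRT, 38), (4, MIA, 6), (6, LAX, 22)}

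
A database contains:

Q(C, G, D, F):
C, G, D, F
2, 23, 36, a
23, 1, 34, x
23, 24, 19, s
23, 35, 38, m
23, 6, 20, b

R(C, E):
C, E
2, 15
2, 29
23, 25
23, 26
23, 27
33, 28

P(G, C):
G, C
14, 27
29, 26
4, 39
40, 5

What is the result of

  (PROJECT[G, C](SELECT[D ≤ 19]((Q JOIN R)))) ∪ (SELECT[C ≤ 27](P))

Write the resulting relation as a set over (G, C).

Joining Q and R on C yields {(2, 23, 36, a, 15), (2, 23, 36, a, 29), (23, 1, 34, x, 25), (23, 1, 34, x, 26), (23, 1, 34, x, 27), (23, 24, 19, s, 25), (23, 24, 19, s, 26), (23, 24, 19, s, 27), (23, 35, 38, m, 25), (23, 35, 38, m, 26), (23, 35, 38, m, 27), (23, 6, 20, b, 25), (23, 6, 20, b, 26), (23, 6, 20, b, 27)}.
Apply σ_{D ≤ 19}; surviving tuples: {(23, 24, 19, s, 25), (23, 24, 19, s, 26), (23, 24, 19, s, 27)}
π_{G, C} gives {(24, 23)} (2 duplicate(s) eliminated).
Apply σ_{C ≤ 27}; surviving tuples: {(14, 27), (29, 26), (40, 5)}
Set union of the two operands is {(14, 27), (24, 23), (29, 26), (40, 5)}.

{(14, 27), (24, 23), (29, 26), (40, 5)}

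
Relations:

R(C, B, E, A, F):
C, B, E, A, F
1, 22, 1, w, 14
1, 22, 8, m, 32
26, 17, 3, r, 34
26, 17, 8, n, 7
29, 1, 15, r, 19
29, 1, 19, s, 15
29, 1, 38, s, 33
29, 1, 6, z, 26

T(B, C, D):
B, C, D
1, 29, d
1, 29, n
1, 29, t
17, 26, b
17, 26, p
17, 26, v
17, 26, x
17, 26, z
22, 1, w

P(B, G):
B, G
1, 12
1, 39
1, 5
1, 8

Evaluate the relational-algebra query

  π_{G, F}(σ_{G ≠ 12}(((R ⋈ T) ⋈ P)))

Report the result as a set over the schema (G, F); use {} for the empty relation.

{(39, 15), (39, 19), (39, 26), (39, 33), (5, 15), (5, 19), (5, 26), (5, 33), (8, 15), (8, 19), (8, 26), (8, 33)}

Joining R and T on C, B yields {(1, 22, 1, w, 14, w), (1, 22, 8, m, 32, w), (26, 17, 3, r, 34, b), (26, 17, 3, r, 34, p), (26, 17, 3, r, 34, v), (26, 17, 3, r, 34, x), (26, 17, 3, r, 34, z), (26, 17, 8, n, 7, b), (26, 17, 8, n, 7, p), (26, 17, 8, n, 7, v), (26, 17, 8, n, 7, x), (26, 17, 8, n, 7, z), (29, 1, 15, r, 19, d), (29, 1, 15, r, 19, n), (29, 1, 15, r, 19, t), (29, 1, 19, s, 15, d), (29, 1, 19, s, 15, n), (29, 1, 19, s, 15, t), (29, 1, 38, s, 33, d), (29, 1, 38, s, 33, n), (29, 1, 38, s, 33, t), (29, 1, 6, z, 26, d), (29, 1, 6, z, 26, n), (29, 1, 6, z, 26, t)}.
Joining (R ⋈ T) and P on B yields {(29, 1, 15, r, 19, d, 12), (29, 1, 15, r, 19, d, 39), (29, 1, 15, r, 19, d, 5), (29, 1, 15, r, 19, d, 8), (29, 1, 15, r, 19, n, 12), (29, 1, 15, r, 19, n, 39), (29, 1, 15, r, 19, n, 5), (29, 1, 15, r, 19, n, 8), (29, 1, 15, r, 19, t, 12), (29, 1, 15, r, 19, t, 39), (29, 1, 15, r, 19, t, 5), (29, 1, 15, r, 19, t, 8), (29, 1, 19, s, 15, d, 12), (29, 1, 19, s, 15, d, 39), (29, 1, 19, s, 15, d, 5), (29, 1, 19, s, 15, d, 8), (29, 1, 19, s, 15, n, 12), (29, 1, 19, s, 15, n, 39), (29, 1, 19, s, 15, n, 5), (29, 1, 19, s, 15, n, 8), (29, 1, 19, s, 15, t, 12), (29, 1, 19, s, 15, t, 39), (29, 1, 19, s, 15, t, 5), (29, 1, 19, s, 15, t, 8), (29, 1, 38, s, 33, d, 12), (29, 1, 38, s, 33, d, 39), (29, 1, 38, s, 33, d, 5), (29, 1, 38, s, 33, d, 8), (29, 1, 38, s, 33, n, 12), (29, 1, 38, s, 33, n, 39), (29, 1, 38, s, 33, n, 5), (29, 1, 38, s, 33, n, 8), (29, 1, 38, s, 33, t, 12), (29, 1, 38, s, 33, t, 39), (29, 1, 38, s, 33, t, 5), (29, 1, 38, s, 33, t, 8), (29, 1, 6, z, 26, d, 12), (29, 1, 6, z, 26, d, 39), (29, 1, 6, z, 26, d, 5), (29, 1, 6, z, 26, d, 8), (29, 1, 6, z, 26, n, 12), (29, 1, 6, z, 26, n, 39), (29, 1, 6, z, 26, n, 5), (29, 1, 6, z, 26, n, 8), (29, 1, 6, z, 26, t, 12), (29, 1, 6, z, 26, t, 39), (29, 1, 6, z, 26, t, 5), (29, 1, 6, z, 26, t, 8)}.
σ[G ≠ 12]: keep tuples satisfying G ≠ 12 → {(29, 1, 15, r, 19, d, 39), (29, 1, 15, r, 19, d, 5), (29, 1, 15, r, 19, d, 8), (29, 1, 15, r, 19, n, 39), (29, 1, 15, r, 19, n, 5), (29, 1, 15, r, 19, n, 8), (29, 1, 15, r, 19, t, 39), (29, 1, 15, r, 19, t, 5), (29, 1, 15, r, 19, t, 8), (29, 1, 19, s, 15, d, 39), (29, 1, 19, s, 15, d, 5), (29, 1, 19, s, 15, d, 8), (29, 1, 19, s, 15, n, 39), (29, 1, 19, s, 15, n, 5), (29, 1, 19, s, 15, n, 8), (29, 1, 19, s, 15, t, 39), (29, 1, 19, s, 15, t, 5), (29, 1, 19, s, 15, t, 8), (29, 1, 38, s, 33, d, 39), (29, 1, 38, s, 33, d, 5), (29, 1, 38, s, 33, d, 8), (29, 1, 38, s, 33, n, 39), (29, 1, 38, s, 33, n, 5), (29, 1, 38, s, 33, n, 8), (29, 1, 38, s, 33, t, 39), (29, 1, 38, s, 33, t, 5), (29, 1, 38, s, 33, t, 8), (29, 1, 6, z, 26, d, 39), (29, 1, 6, z, 26, d, 5), (29, 1, 6, z, 26, d, 8), (29, 1, 6, z, 26, n, 39), (29, 1, 6, z, 26, n, 5), (29, 1, 6, z, 26, n, 8), (29, 1, 6, z, 26, t, 39), (29, 1, 6, z, 26, t, 5), (29, 1, 6, z, 26, t, 8)}
π_{G, F} gives {(39, 15), (39, 19), (39, 26), (39, 33), (5, 15), (5, 19), (5, 26), (5, 33), (8, 15), (8, 19), (8, 26), (8, 33)} (24 duplicate(s) eliminated).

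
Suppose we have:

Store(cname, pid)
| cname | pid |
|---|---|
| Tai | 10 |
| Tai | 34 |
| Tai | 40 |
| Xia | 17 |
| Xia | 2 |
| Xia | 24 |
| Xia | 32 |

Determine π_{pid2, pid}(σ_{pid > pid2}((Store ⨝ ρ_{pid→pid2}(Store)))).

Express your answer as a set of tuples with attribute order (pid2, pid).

{(10, 34), (10, 40), (17, 24), (17, 32), (2, 17), (2, 24), (2, 32), (24, 32), (34, 40)}

ρ[pid→pid2]: schema becomes (cname, pid2); tuples unchanged.
Store ⋈ ρ_{pid→pid2}(Store) (natural join on cname): {(Tai, 10, 10), (Tai, 10, 34), (Tai, 10, 40), (Tai, 34, 10), (Tai, 34, 34), (Tai, 34, 40), (Tai, 40, 10), (Tai, 40, 34), (Tai, 40, 40), (Xia, 17, 17), (Xia, 17, 2), (Xia, 17, 24), (Xia, 17, 32), (Xia, 2, 17), (Xia, 2, 2), (Xia, 2, 24), (Xia, 2, 32), (Xia, 24, 17), (Xia, 24, 2), (Xia, 24, 24), (Xia, 24, 32), (Xia, 32, 17), (Xia, 32, 2), (Xia, 32, 24), (Xia, 32, 32)}
Apply σ_{pid > pid2}; surviving tuples: {(Tai, 34, 10), (Tai, 40, 10), (Tai, 40, 34), (Xia, 17, 2), (Xia, 24, 17), (Xia, 24, 2), (Xia, 32, 17), (Xia, 32, 2), (Xia, 32, 24)}
Projecting to pid2, pid: {(10, 34), (10, 40), (17, 24), (17, 32), (2, 17), (2, 24), (2, 32), (24, 32), (34, 40)}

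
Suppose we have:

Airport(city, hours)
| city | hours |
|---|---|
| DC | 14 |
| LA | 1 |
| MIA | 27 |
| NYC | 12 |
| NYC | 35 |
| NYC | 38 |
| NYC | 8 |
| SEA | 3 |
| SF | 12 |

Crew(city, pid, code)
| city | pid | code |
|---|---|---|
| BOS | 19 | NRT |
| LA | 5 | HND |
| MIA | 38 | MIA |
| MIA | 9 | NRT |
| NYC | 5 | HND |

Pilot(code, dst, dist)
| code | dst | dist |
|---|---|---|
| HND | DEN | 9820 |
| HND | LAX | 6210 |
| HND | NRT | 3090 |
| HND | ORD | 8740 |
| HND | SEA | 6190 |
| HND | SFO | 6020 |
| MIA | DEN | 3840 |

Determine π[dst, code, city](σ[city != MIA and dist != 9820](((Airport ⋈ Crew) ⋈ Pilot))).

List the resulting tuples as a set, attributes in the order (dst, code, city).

{(LAX, HND, LA), (LAX, HND, NYC), (NRT, HND, LA), (NRT, HND, NYC), (ORD, HND, LA), (ORD, HND, NYC), (SEA, HND, LA), (SEA, HND, NYC), (SFO, HND, LA), (SFO, HND, NYC)}

Airport ⋈ Crew (natural join on city): {(LA, 1, 5, HND), (MIA, 27, 38, MIA), (MIA, 27, 9, NRT), (NYC, 12, 5, HND), (NYC, 35, 5, HND), (NYC, 38, 5, HND), (NYC, 8, 5, HND)}
(Airport ⋈ Crew) ⋈ Pilot (natural join on code): {(LA, 1, 5, HND, DEN, 9820), (LA, 1, 5, HND, LAX, 6210), (LA, 1, 5, HND, NRT, 3090), (LA, 1, 5, HND, ORD, 8740), (LA, 1, 5, HND, SEA, 6190), (LA, 1, 5, HND, SFO, 6020), (MIA, 27, 38, MIA, DEN, 3840), (NYC, 12, 5, HND, DEN, 9820), (NYC, 12, 5, HND, LAX, 6210), (NYC, 12, 5, HND, NRT, 3090), (NYC, 12, 5, HND, ORD, 8740), (NYC, 12, 5, HND, SEA, 6190), (NYC, 12, 5, HND, SFO, 6020), (NYC, 35, 5, HND, DEN, 9820), (NYC, 35, 5, HND, LAX, 6210), (NYC, 35, 5, HND, NRT, 3090), (NYC, 35, 5, HND, ORD, 8740), (NYC, 35, 5, HND, SEA, 6190), (NYC, 35, 5, HND, SFO, 6020), (NYC, 38, 5, HND, DEN, 9820), (NYC, 38, 5, HND, LAX, 6210), (NYC, 38, 5, HND, NRT, 3090), (NYC, 38, 5, HND, ORD, 8740), (NYC, 38, 5, HND, SEA, 6190), (NYC, 38, 5, HND, SFO, 6020), (NYC, 8, 5, HND, DEN, 9820), (NYC, 8, 5, HND, LAX, 6210), (NYC, 8, 5, HND, NRT, 3090), (NYC, 8, 5, HND, ORD, 8740), (NYC, 8, 5, HND, SEA, 6190), (NYC, 8, 5, HND, SFO, 6020)}
Selection city != MIA and dist != 9820: {(LA, 1, 5, HND, LAX, 6210), (LA, 1, 5, HND, NRT, 3090), (LA, 1, 5, HND, ORD, 8740), (LA, 1, 5, HND, SEA, 6190), (LA, 1, 5, HND, SFO, 6020), (NYC, 12, 5, HND, LAX, 6210), (NYC, 12, 5, HND, NRT, 3090), (NYC, 12, 5, HND, ORD, 8740), (NYC, 12, 5, HND, SEA, 6190), (NYC, 12, 5, HND, SFO, 6020), (NYC, 35, 5, HND, LAX, 6210), (NYC, 35, 5, HND, NRT, 3090), (NYC, 35, 5, HND, ORD, 8740), (NYC, 35, 5, HND, SEA, 6190), (NYC, 35, 5, HND, SFO, 6020), (NYC, 38, 5, HND, LAX, 6210), (NYC, 38, 5, HND, NRT, 3090), (NYC, 38, 5, HND, ORD, 8740), (NYC, 38, 5, HND, SEA, 6190), (NYC, 38, 5, HND, SFO, 6020), (NYC, 8, 5, HND, LAX, 6210), (NYC, 8, 5, HND, NRT, 3090), (NYC, 8, 5, HND, ORD, 8740), (NYC, 8, 5, HND, SEA, 6190), (NYC, 8, 5, HND, SFO, 6020)}
π[dst, code, city]: project onto (dst, code, city) (15 duplicate(s) eliminated) → {(LAX, HND, LA), (LAX, HND, NYC), (NRT, HND, LA), (NRT, HND, NYC), (ORD, HND, LA), (ORD, HND, NYC), (SEA, HND, LA), (SEA, HND, NYC), (SFO, HND, LA), (SFO, HND, NYC)}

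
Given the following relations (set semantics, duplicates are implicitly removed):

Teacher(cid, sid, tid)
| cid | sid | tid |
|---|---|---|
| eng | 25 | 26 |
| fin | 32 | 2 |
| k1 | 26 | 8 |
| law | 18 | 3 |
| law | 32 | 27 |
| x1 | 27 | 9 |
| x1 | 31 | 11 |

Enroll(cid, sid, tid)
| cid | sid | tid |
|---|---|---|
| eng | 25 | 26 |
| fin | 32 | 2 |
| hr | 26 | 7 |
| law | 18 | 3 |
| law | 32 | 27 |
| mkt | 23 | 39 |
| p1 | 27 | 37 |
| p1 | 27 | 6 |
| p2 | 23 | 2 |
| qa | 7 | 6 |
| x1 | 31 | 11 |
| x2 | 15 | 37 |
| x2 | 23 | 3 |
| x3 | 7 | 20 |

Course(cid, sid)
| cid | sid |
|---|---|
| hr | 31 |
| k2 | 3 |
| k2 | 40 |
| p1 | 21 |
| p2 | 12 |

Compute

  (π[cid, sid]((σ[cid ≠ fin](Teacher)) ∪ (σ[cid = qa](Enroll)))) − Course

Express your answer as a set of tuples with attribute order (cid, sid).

Selection cid ≠ fin: {(eng, 25, 26), (k1, 26, 8), (law, 18, 3), (law, 32, 27), (x1, 27, 9), (x1, 31, 11)}
Selection cid = qa: {(qa, 7, 6)}
Taking the union: {(eng, 25, 26), (k1, 26, 8), (law, 18, 3), (law, 32, 27), (qa, 7, 6), (x1, 27, 9), (x1, 31, 11)}
Projecting to cid, sid: {(eng, 25), (k1, 26), (law, 18), (law, 32), (qa, 7), (x1, 27), (x1, 31)}
Taking the difference: {(eng, 25), (k1, 26), (law, 18), (law, 32), (qa, 7), (x1, 27), (x1, 31)}

{(eng, 25), (k1, 26), (law, 18), (law, 32), (qa, 7), (x1, 27), (x1, 31)}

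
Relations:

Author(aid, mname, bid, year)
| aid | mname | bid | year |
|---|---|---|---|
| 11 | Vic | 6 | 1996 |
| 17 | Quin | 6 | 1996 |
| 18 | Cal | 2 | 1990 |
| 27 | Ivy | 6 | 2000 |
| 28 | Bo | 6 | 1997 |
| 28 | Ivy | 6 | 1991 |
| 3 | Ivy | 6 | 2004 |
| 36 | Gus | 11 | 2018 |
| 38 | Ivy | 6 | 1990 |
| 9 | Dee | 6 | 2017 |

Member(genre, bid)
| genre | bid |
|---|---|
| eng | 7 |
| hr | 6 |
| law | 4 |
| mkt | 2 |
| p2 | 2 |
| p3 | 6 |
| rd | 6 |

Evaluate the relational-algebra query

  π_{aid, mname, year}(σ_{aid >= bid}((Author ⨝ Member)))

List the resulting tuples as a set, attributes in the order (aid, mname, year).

{(11, Vic, 1996), (17, Quin, 1996), (18, Cal, 1990), (27, Ivy, 2000), (28, Bo, 1997), (28, Ivy, 1991), (38, Ivy, 1990), (9, Dee, 2017)}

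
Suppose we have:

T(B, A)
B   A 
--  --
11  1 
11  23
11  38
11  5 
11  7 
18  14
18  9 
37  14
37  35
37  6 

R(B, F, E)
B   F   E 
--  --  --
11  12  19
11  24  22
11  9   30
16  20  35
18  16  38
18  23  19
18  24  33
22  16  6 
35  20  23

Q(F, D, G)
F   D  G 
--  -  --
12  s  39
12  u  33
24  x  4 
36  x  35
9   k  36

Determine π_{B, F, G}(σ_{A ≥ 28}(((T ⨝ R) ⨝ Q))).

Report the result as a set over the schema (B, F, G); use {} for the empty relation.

Joining T and R on B yields {(11, 1, 12, 19), (11, 1, 24, 22), (11, 1, 9, 30), (11, 23, 12, 19), (11, 23, 24, 22), (11, 23, 9, 30), (11, 38, 12, 19), (11, 38, 24, 22), (11, 38, 9, 30), (11, 5, 12, 19), (11, 5, 24, 22), (11, 5, 9, 30), (11, 7, 12, 19), (11, 7, 24, 22), (11, 7, 9, 30), (18, 14, 16, 38), (18, 14, 23, 19), (18, 14, 24, 33), (18, 9, 16, 38), (18, 9, 23, 19), (18, 9, 24, 33)}.
Joining (T ⨝ R) and Q on F yields {(11, 1, 12, 19, s, 39), (11, 1, 12, 19, u, 33), (11, 1, 24, 22, x, 4), (11, 1, 9, 30, k, 36), (11, 23, 12, 19, s, 39), (11, 23, 12, 19, u, 33), (11, 23, 24, 22, x, 4), (11, 23, 9, 30, k, 36), (11, 38, 12, 19, s, 39), (11, 38, 12, 19, u, 33), (11, 38, 24, 22, x, 4), (11, 38, 9, 30, k, 36), (11, 5, 12, 19, s, 39), (11, 5, 12, 19, u, 33), (11, 5, 24, 22, x, 4), (11, 5, 9, 30, k, 36), (11, 7, 12, 19, s, 39), (11, 7, 12, 19, u, 33), (11, 7, 24, 22, x, 4), (11, 7, 9, 30, k, 36), (18, 14, 24, 33, x, 4), (18, 9, 24, 33, x, 4)}.
Selection A ≥ 28: {(11, 38, 12, 19, s, 39), (11, 38, 12, 19, u, 33), (11, 38, 24, 22, x, 4), (11, 38, 9, 30, k, 36)}
Keep only column(s) B, F, G: {(11, 12, 33), (11, 12, 39), (11, 24, 4), (11, 9, 36)}

{(11, 12, 33), (11, 12, 39), (11, 24, 4), (11, 9, 36)}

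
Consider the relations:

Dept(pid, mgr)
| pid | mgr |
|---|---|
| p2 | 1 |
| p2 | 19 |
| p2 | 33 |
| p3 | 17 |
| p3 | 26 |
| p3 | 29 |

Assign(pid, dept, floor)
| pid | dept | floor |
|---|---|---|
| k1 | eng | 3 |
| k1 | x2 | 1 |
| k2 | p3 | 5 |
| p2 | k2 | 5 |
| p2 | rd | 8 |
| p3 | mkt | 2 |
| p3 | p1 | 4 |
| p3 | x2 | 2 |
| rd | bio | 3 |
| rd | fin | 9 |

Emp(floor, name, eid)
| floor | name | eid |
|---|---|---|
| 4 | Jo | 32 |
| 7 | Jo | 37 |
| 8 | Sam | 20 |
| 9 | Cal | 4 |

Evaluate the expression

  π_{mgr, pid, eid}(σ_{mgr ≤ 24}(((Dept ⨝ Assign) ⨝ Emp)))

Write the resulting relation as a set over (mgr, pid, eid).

Dept ⋈ Assign (natural join on pid): {(p2, 1, k2, 5), (p2, 1, rd, 8), (p2, 19, k2, 5), (p2, 19, rd, 8), (p2, 33, k2, 5), (p2, 33, rd, 8), (p3, 17, mkt, 2), (p3, 17, p1, 4), (p3, 17, x2, 2), (p3, 26, mkt, 2), (p3, 26, p1, 4), (p3, 26, x2, 2), (p3, 29, mkt, 2), (p3, 29, p1, 4), (p3, 29, x2, 2)}
(Dept ⨝ Assign) ⋈ Emp (natural join on floor): {(p2, 1, rd, 8, Sam, 20), (p2, 19, rd, 8, Sam, 20), (p2, 33, rd, 8, Sam, 20), (p3, 17, p1, 4, Jo, 32), (p3, 26, p1, 4, Jo, 32), (p3, 29, p1, 4, Jo, 32)}
Apply σ_{mgr ≤ 24}; surviving tuples: {(p2, 1, rd, 8, Sam, 20), (p2, 19, rd, 8, Sam, 20), (p3, 17, p1, 4, Jo, 32)}
Projecting to mgr, pid, eid: {(1, p2, 20), (17, p3, 32), (19, p2, 20)}

{(1, p2, 20), (17, p3, 32), (19, p2, 20)}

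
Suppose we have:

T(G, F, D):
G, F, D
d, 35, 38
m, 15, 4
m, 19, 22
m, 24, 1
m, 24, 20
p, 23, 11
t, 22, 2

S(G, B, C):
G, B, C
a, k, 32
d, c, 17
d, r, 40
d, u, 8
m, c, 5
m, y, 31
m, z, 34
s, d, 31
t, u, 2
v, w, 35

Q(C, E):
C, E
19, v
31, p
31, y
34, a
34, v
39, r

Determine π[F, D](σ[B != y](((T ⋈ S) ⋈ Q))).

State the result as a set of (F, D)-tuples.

{(15, 4), (19, 22), (24, 1), (24, 20)}

T ⋈ S (natural join on G): {(d, 35, 38, c, 17), (d, 35, 38, r, 40), (d, 35, 38, u, 8), (m, 15, 4, c, 5), (m, 15, 4, y, 31), (m, 15, 4, z, 34), (m, 19, 22, c, 5), (m, 19, 22, y, 31), (m, 19, 22, z, 34), (m, 24, 1, c, 5), (m, 24, 1, y, 31), (m, 24, 1, z, 34), (m, 24, 20, c, 5), (m, 24, 20, y, 31), (m, 24, 20, z, 34), (t, 22, 2, u, 2)}
(T ⋈ S) ⋈ Q (natural join on C): {(m, 15, 4, y, 31, p), (m, 15, 4, y, 31, y), (m, 15, 4, z, 34, a), (m, 15, 4, z, 34, v), (m, 19, 22, y, 31, p), (m, 19, 22, y, 31, y), (m, 19, 22, z, 34, a), (m, 19, 22, z, 34, v), (m, 24, 1, y, 31, p), (m, 24, 1, y, 31, y), (m, 24, 1, z, 34, a), (m, 24, 1, z, 34, v), (m, 24, 20, y, 31, p), (m, 24, 20, y, 31, y), (m, 24, 20, z, 34, a), (m, 24, 20, z, 34, v)}
σ[B != y]: keep tuples satisfying B != y → {(m, 15, 4, z, 34, a), (m, 15, 4, z, 34, v), (m, 19, 22, z, 34, a), (m, 19, 22, z, 34, v), (m, 24, 1, z, 34, a), (m, 24, 1, z, 34, v), (m, 24, 20, z, 34, a), (m, 24, 20, z, 34, v)}
Projecting to F, D (4 duplicate(s) eliminated): {(15, 4), (19, 22), (24, 1), (24, 20)}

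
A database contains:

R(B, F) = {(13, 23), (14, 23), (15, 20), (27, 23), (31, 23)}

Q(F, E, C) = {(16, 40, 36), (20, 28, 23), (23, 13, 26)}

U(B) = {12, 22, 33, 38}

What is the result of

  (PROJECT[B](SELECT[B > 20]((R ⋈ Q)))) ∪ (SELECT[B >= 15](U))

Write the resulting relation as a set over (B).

Natural join on F: {(13, 23, 13, 26), (14, 23, 13, 26), (15, 20, 28, 23), (27, 23, 13, 26), (31, 23, 13, 26)}
σ[B > 20]: keep tuples satisfying B > 20 → {(27, 23, 13, 26), (31, 23, 13, 26)}
π_{B} gives {27, 31}.
σ[B >= 15]: keep tuples satisfying B >= 15 → {22, 33, 38}
Union: {27, 31} with {22, 33, 38} → {22, 27, 31, 33, 38}

{22, 27, 31, 33, 38}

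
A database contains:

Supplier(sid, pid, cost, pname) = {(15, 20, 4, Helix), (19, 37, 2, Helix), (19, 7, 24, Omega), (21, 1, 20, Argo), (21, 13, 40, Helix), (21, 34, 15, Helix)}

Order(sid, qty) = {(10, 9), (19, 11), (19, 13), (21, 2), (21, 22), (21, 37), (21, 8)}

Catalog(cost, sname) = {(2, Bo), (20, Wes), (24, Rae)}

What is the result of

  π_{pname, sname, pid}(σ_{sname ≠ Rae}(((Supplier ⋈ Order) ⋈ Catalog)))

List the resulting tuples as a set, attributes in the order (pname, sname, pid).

{(Argo, Wes, 1), (Helix, Bo, 37)}

Natural join on sid: {(19, 37, 2, Helix, 11), (19, 37, 2, Helix, 13), (19, 7, 24, Omega, 11), (19, 7, 24, Omega, 13), (21, 1, 20, Argo, 2), (21, 1, 20, Argo, 22), (21, 1, 20, Argo, 37), (21, 1, 20, Argo, 8), (21, 13, 40, Helix, 2), (21, 13, 40, Helix, 22), (21, 13, 40, Helix, 37), (21, 13, 40, Helix, 8), (21, 34, 15, Helix, 2), (21, 34, 15, Helix, 22), (21, 34, 15, Helix, 37), (21, 34, 15, Helix, 8)}
Natural join on cost: {(19, 37, 2, Helix, 11, Bo), (19, 37, 2, Helix, 13, Bo), (19, 7, 24, Omega, 11, Rae), (19, 7, 24, Omega, 13, Rae), (21, 1, 20, Argo, 2, Wes), (21, 1, 20, Argo, 22, Wes), (21, 1, 20, Argo, 37, Wes), (21, 1, 20, Argo, 8, Wes)}
Selection sname ≠ Rae: {(19, 37, 2, Helix, 11, Bo), (19, 37, 2, Helix, 13, Bo), (21, 1, 20, Argo, 2, Wes), (21, 1, 20, Argo, 22, Wes), (21, 1, 20, Argo, 37, Wes), (21, 1, 20, Argo, 8, Wes)}
π_{pname, sname, pid} gives {(Argo, Wes, 1), (Helix, Bo, 37)} (4 duplicate(s) eliminated).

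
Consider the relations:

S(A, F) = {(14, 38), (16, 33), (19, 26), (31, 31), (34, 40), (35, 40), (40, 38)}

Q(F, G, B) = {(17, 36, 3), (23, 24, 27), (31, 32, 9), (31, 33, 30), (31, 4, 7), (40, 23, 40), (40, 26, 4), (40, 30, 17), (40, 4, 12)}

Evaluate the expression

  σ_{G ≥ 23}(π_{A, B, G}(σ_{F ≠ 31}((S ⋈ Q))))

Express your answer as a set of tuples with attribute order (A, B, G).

{(34, 17, 30), (34, 4, 26), (34, 40, 23), (35, 17, 30), (35, 4, 26), (35, 40, 23)}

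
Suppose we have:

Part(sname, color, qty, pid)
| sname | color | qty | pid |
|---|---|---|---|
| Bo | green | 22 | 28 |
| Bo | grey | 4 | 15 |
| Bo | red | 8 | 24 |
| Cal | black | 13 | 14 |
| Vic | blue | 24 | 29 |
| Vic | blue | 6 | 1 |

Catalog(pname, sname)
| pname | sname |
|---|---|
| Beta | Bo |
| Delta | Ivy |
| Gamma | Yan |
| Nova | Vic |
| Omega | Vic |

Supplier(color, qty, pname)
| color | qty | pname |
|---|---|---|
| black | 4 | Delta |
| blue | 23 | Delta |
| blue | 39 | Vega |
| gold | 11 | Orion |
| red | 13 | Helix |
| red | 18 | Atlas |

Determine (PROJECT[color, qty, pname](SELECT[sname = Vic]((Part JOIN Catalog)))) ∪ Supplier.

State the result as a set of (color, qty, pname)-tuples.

Natural join on sname: {(Bo, green, 22, 28, Beta), (Bo, grey, 4, 15, Beta), (Bo, red, 8, 24, Beta), (Vic, blue, 24, 29, Nova), (Vic, blue, 24, 29, Omega), (Vic, blue, 6, 1, Nova), (Vic, blue, 6, 1, Omega)}
Filtering on sname = Vic leaves {(Vic, blue, 24, 29, Nova), (Vic, blue, 24, 29, Omega), (Vic, blue, 6, 1, Nova), (Vic, blue, 6, 1, Omega)}.
Projecting to color, qty, pname: {(blue, 24, Nova), (blue, 24, Omega), (blue, 6, Nova), (blue, 6, Omega)}
Taking the union: {(black, 4, Delta), (blue, 23, Delta), (blue, 24, Nova), (blue, 24, Omega), (blue, 39, Vega), (blue, 6, Nova), (blue, 6, Omega), (gold, 11, Orion), (red, 13, Helix), (red, 18, Atlas)}

{(black, 4, Delta), (blue, 23, Delta), (blue, 24, Nova), (blue, 24, Omega), (blue, 39, Vega), (blue, 6, Nova), (blue, 6, Omega), (gold, 11, Orion), (red, 13, Helix), (red, 18, Atlas)}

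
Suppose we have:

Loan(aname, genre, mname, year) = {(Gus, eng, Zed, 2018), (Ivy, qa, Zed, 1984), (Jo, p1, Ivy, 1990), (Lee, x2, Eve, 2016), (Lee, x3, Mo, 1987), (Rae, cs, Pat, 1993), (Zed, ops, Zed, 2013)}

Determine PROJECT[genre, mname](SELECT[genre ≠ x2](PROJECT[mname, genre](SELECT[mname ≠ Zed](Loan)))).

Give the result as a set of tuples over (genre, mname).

σ[mname ≠ Zed]: keep tuples satisfying mname ≠ Zed → {(Jo, p1, Ivy, 1990), (Lee, x2, Eve, 2016), (Lee, x3, Mo, 1987), (Rae, cs, Pat, 1993)}
Keep only column(s) mname, genre: {(Eve, x2), (Ivy, p1), (Mo, x3), (Pat, cs)}
σ[genre ≠ x2]: keep tuples satisfying genre ≠ x2 → {(Ivy, p1), (Mo, x3), (Pat, cs)}
Keep only column(s) genre, mname: {(cs, Pat), (p1, Ivy), (x3, Mo)}

{(cs, Pat), (p1, Ivy), (x3, Mo)}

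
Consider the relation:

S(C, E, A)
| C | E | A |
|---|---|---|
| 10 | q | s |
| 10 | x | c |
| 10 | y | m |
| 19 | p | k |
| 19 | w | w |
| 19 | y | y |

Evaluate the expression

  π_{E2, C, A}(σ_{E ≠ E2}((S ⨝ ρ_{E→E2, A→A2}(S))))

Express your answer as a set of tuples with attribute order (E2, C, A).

{(p, 19, w), (p, 19, y), (q, 10, c), (q, 10, m), (w, 19, k), (w, 19, y), (x, 10, m), (x, 10, s), (y, 10, c), (y, 10, s), (y, 19, k), (y, 19, w)}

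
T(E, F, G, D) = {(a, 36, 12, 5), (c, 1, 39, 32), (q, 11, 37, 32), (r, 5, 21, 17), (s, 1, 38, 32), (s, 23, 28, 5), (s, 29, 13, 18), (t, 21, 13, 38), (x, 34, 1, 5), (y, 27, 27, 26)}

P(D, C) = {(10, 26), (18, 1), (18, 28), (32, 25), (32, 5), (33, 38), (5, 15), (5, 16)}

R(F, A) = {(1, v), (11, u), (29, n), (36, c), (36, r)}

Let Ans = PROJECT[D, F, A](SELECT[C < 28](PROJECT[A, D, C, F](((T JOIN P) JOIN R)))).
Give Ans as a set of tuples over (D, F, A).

{(18, 29, n), (32, 1, v), (32, 11, u), (5, 36, c), (5, 36, r)}

Joining T and P on D yields {(a, 36, 12, 5, 15), (a, 36, 12, 5, 16), (c, 1, 39, 32, 25), (c, 1, 39, 32, 5), (q, 11, 37, 32, 25), (q, 11, 37, 32, 5), (s, 1, 38, 32, 25), (s, 1, 38, 32, 5), (s, 23, 28, 5, 15), (s, 23, 28, 5, 16), (s, 29, 13, 18, 1), (s, 29, 13, 18, 28), (x, 34, 1, 5, 15), (x, 34, 1, 5, 16)}.
Joining (T JOIN P) and R on F yields {(a, 36, 12, 5, 15, c), (a, 36, 12, 5, 15, r), (a, 36, 12, 5, 16, c), (a, 36, 12, 5, 16, r), (c, 1, 39, 32, 25, v), (c, 1, 39, 32, 5, v), (q, 11, 37, 32, 25, u), (q, 11, 37, 32, 5, u), (s, 1, 38, 32, 25, v), (s, 1, 38, 32, 5, v), (s, 29, 13, 18, 1, n), (s, 29, 13, 18, 28, n)}.
Keep only column(s) A, D, C, F (2 duplicate(s) eliminated): {(c, 5, 15, 36), (c, 5, 16, 36), (n, 18, 1, 29), (n, 18, 28, 29), (r, 5, 15, 36), (r, 5, 16, 36), (u, 32, 25, 11), (u, 32, 5, 11), (v, 32, 25, 1), (v, 32, 5, 1)}
Selection C < 28: {(c, 5, 15, 36), (c, 5, 16, 36), (n, 18, 1, 29), (r, 5, 15, 36), (r, 5, 16, 36), (u, 32, 25, 11), (u, 32, 5, 11), (v, 32, 25, 1), (v, 32, 5, 1)}
Keep only column(s) D, F, A (4 duplicate(s) eliminated): {(18, 29, n), (32, 1, v), (32, 11, u), (5, 36, c), (5, 36, r)}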